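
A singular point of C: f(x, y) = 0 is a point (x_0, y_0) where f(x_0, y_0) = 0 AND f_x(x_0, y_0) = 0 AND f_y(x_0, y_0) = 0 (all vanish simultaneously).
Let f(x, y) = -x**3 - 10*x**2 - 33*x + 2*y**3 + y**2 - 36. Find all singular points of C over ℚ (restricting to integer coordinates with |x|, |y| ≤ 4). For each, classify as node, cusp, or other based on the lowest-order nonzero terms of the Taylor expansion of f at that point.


Singular points: {(-3, 0)}; classification: node.

Compute partial derivatives:
  f_x = -3*x**2 - 20*x - 33.
  f_y = 6*y**2 + 2*y.
Scan x_0 ∈ {−4, ..., 4}. For each x_0, f_y(x_0, y) is a polynomial in y; find its integer roots y ∈ {−4, ..., 4}, then test f_x and f at those candidates.
  x = -4: f_y(-4, y) = 6*y**2 + 2*y; vanishes at y ∈ {0}. (-4, 0): f_x = -1 ≠ 0.
  x = -3: f_y(-3, y) = 6*y**2 + 2*y; vanishes at y ∈ {0}. (-3, 0): f_x = 0, f = 0 — SINGULAR.
  x = -2: f_y(-2, y) = 6*y**2 + 2*y; vanishes at y ∈ {0}. (-2, 0): f_x = -5 ≠ 0.
  x = -1: f_y(-1, y) = 6*y**2 + 2*y; vanishes at y ∈ {0}. (-1, 0): f_x = -16 ≠ 0.
  x = 0: f_y(0, y) = 6*y**2 + 2*y; vanishes at y ∈ {0}. (0, 0): f_x = -33 ≠ 0.
  x = 1: f_y(1, y) = 6*y**2 + 2*y; vanishes at y ∈ {0}. (1, 0): f_x = -56 ≠ 0.
  x = 2: f_y(2, y) = 6*y**2 + 2*y; vanishes at y ∈ {0}. (2, 0): f_x = -85 ≠ 0.
  x = 3: f_y(3, y) = 6*y**2 + 2*y; vanishes at y ∈ {0}. (3, 0): f_x = -120 ≠ 0.
  x = 4: f_y(4, y) = 6*y**2 + 2*y; vanishes at y ∈ {0}. (4, 0): f_x = -161 ≠ 0.
Only singular point on the grid: (-3, 0).
Classify: substitute x = -3 + u, y = 0 + v and expand: f = -u**3 - u**2 + 2*v**3 + v**2.
No constant or linear terms (consistent with a singular point). Quadratic part: -u**2 + v**2. Cubic part: -u**3 + 2*v**3.
The quadratic part v**2 - u**2 = (v − u)(v + u) splits into two distinct linear factors, so there are two distinct tangent lines y − 0 = ±(x − -3) — this is a node (ordinary double point).
Classification: node.


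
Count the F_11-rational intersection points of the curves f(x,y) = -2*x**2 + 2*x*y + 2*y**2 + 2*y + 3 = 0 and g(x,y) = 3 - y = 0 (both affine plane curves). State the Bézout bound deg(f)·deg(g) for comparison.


Common zeros: ∅; count = 0; Bézout bound = 2.

deg(f) = 2, deg(g) = 1, so Bézout bound = 2.
Scan x ∈ F_11. For each x, list the y ∈ F_11 with f(x, y) ≡ 0 and those with g(x, y) ≡ 0 (mod 11); the common zeros in that column are the intersection.
  x = 0: f ≡ 0 at y ∈ ∅; g ≡ 0 at y ∈ {3}; common: ∅.
  x = 1: f ≡ 0 at y ∈ ∅; g ≡ 0 at y ∈ {3}; common: ∅.
  x = 2: f ≡ 0 at y ∈ ∅; g ≡ 0 at y ∈ {3}; common: ∅.
  x = 3: f ≡ 0 at y ∈ ∅; g ≡ 0 at y ∈ {3}; common: ∅.
  x = 4: f ≡ 0 at y ∈ ∅; g ≡ 0 at y ∈ {3}; common: ∅.
  x = 5: f ≡ 0 at y ∈ {1, 4}; g ≡ 0 at y ∈ {3}; common: ∅.
  x = 6: f ≡ 0 at y ∈ {2}; g ≡ 0 at y ∈ {3}; common: ∅.
  x = 7: f ≡ 0 at y ∈ {1, 2}; g ≡ 0 at y ∈ {3}; common: ∅.
  x = 8: f ≡ 0 at y ∈ {6, 7}; g ≡ 0 at y ∈ {3}; common: ∅.
  x = 9: f ≡ 0 at y ∈ {6}; g ≡ 0 at y ∈ {3}; common: ∅.
  x = 10: f ≡ 0 at y ∈ {4, 7}; g ≡ 0 at y ∈ {3}; common: ∅.
Collecting: common zeros = ∅, so the count is 0.
Comparison with the Bézout bound: 0 ≤ 2 = deg(f)·deg(g), as expected for curves with no common component (the affine F_11-count falls short of the bound because intersections may lie at infinity, over extension fields, or carry multiplicity).


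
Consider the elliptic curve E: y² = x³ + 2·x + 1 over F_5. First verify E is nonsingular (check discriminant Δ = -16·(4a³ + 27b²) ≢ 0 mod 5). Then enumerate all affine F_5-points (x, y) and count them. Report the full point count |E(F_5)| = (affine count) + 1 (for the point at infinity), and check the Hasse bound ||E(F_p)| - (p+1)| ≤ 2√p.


Affine points = {(0, 1), (0, 4), (1, 2), (1, 3), (3, 2), (3, 3)}; affine count = 6; |E(F_5)| = 7.

Discriminant check: Δ ∝ 4a³ + 27b² = 4·2³ + 27·1² = 4·8 + 27·1 ≡ 4 (mod 5). Nonzero ⇒ E is nonsingular.
For each x ∈ F_5, compute rhs = x³ + 2·x + 1 mod 5, then count y ∈ F_5 with y² ≡ rhs.
  x = 0: rhs = 1, matching y values: 1, 4 (2 points).
  x = 1: rhs = 4, matching y values: 2, 3 (2 points).
  x = 2: rhs = 3, matching y values: none (0 points).
  x = 3: rhs = 4, matching y values: 2, 3 (2 points).
  x = 4: rhs = 3, matching y values: none (0 points).
Total affine count: 6.
Full point count |E(F_5)| = 6 + 1 = 7.
Hasse bound: |7 − (5+1)| = |1| = 1 ≤ 2√5 ≈ 4.4721 ✓.


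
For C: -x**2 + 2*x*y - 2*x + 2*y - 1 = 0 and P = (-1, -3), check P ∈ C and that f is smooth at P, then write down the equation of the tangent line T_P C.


Tangent line at P: -6*x - 6 = 0.

Step 1: f(-1, -3) = 0, so P lies on C.
Step 2: partial derivatives
  f_x(x, y) = -2*x + 2*y - 2, f_y(x, y) = 2*x + 2.
  f_x(P) = -6, f_y(P) = 0 (gradient nonzero, so P is smooth).
Step 3: tangent line at P: -6·(x − -1) + 0·(y − -3) = 0.
Expanding: -6*x - 6 = 0.


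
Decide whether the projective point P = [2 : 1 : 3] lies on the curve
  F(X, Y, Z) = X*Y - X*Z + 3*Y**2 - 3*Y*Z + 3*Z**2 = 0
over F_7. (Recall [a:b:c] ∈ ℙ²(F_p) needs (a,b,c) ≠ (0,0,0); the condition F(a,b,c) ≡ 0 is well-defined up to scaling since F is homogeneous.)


F(2,1,3) ≡ 3 (mod 7); P is NOT on the curve.

Evaluate F(2, 1, 3) term-by-term (mod 7).
  X*Y ↦ 1·2·1·1 = 2
  -X*Z ↦ -1·2·1·3 = -6
  3*Y**2 ↦ 3·1·1·1 = 3
  -3*Y*Z ↦ -3·1·1·3 = -9
  3*Z**2 ↦ 3·1·1·9 = 27
Sum: F(2, 1, 3) = (2) + (-6) + (3) + (-9) + (27) = 17.
Reducing mod 7: 17 ≡ 3 (mod 7).
Since F(a, b, c) ≡ 3 ≠ 0 (mod 7), P does NOT lie on the curve.


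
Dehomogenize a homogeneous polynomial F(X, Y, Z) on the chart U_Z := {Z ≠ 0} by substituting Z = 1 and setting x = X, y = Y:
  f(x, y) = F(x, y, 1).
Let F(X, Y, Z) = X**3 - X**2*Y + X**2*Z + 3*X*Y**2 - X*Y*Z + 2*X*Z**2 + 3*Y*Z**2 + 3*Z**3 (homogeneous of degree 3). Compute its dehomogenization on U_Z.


f(x, y) = x**3 - x**2*y + x**2 + 3*x*y**2 - x*y + 2*x + 3*y + 3

On U_Z we set Z = 1. Each monomial c·X^i·Y^j·Z^k in F becomes c·x^i·y^j·1^k = c·x^i·y^j.
Substituting Z = 1: F(X, Y, 1) = x**3 - x**2*y + x**2 + 3*x*y**2 - x*y + 2*x + 3*y + 3.
Note: deg(f) ≤ deg(F) = 3; strict inequality happens when F is divisible by Z (lost terms).


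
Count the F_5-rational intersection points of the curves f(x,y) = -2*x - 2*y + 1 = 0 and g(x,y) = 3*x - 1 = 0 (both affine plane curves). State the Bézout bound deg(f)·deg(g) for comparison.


Common zeros: {(2, 1)}; count = 1; Bézout bound = 1.

deg(f) = 1, deg(g) = 1, so Bézout bound = 1.
Scan x ∈ F_5. For each x, list the y ∈ F_5 with f(x, y) ≡ 0 and those with g(x, y) ≡ 0 (mod 5); the common zeros in that column are the intersection.
  x = 0: f ≡ 0 at y ∈ {3}; g ≡ 0 at y ∈ ∅; common: ∅.
  x = 1: f ≡ 0 at y ∈ {2}; g ≡ 0 at y ∈ ∅; common: ∅.
  x = 2: f ≡ 0 at y ∈ {1}; g ≡ 0 at y ∈ {0, 1, 2, 3, 4}; common: {1}.
  x = 3: f ≡ 0 at y ∈ {0}; g ≡ 0 at y ∈ ∅; common: ∅.
  x = 4: f ≡ 0 at y ∈ {4}; g ≡ 0 at y ∈ ∅; common: ∅.
Collecting: common zeros = {(2, 1)}, so the count is 1.
Comparison with the Bézout bound: 1 ≤ 1 = deg(f)·deg(g), as expected for curves with no common component (the bound is attained).


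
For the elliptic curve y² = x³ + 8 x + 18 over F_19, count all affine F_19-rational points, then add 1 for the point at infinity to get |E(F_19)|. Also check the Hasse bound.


Affine points = {(2, 2), (2, 17), (4, 0), (6, 4), (6, 15), (8, 9), (8, 10), (13, 1), (13, 18), (14, 9), (14, 10), (15, 6), (15, 13), (16, 9), (16, 10), (18, 3), (18, 16)}; affine count = 17; |E(F_19)| = 18.

Discriminant check: Δ ∝ 4a³ + 27b² = 4·8³ + 27·18² = 4·512 + 27·324 ≡ 4 (mod 19). Nonzero ⇒ E is nonsingular.
For each x ∈ F_19, compute rhs = x³ + 8·x + 18 mod 19, then count y ∈ F_19 with y² ≡ rhs.
  x = 0: rhs = 18, matching y values: none (0 points).
  x = 1: rhs = 8, matching y values: none (0 points).
  x = 2: rhs = 4, matching y values: 2, 17 (2 points).
  x = 3: rhs = 12, matching y values: none (0 points).
  x = 4: rhs = 0, matching y values: 0 (1 points).
  x = 5: rhs = 12, matching y values: none (0 points).
  x = 6: rhs = 16, matching y values: 4, 15 (2 points).
  x = 7: rhs = 18, matching y values: none (0 points).
  x = 8: rhs = 5, matching y values: 9, 10 (2 points).
  x = 9: rhs = 2, matching y values: none (0 points).
  x = 10: rhs = 15, matching y values: none (0 points).
  x = 11: rhs = 12, matching y values: none (0 points).
  x = 12: rhs = 18, matching y values: none (0 points).
  x = 13: rhs = 1, matching y values: 1, 18 (2 points).
  x = 14: rhs = 5, matching y values: 9, 10 (2 points).
  x = 15: rhs = 17, matching y values: 6, 13 (2 points).
  x = 16: rhs = 5, matching y values: 9, 10 (2 points).
  x = 17: rhs = 13, matching y values: none (0 points).
  x = 18: rhs = 9, matching y values: 3, 16 (2 points).
Total affine count: 17.
Full point count |E(F_19)| = 17 + 1 = 18.
Hasse bound: |18 − (19+1)| = |-2| = 2 ≤ 2√19 ≈ 8.7178 ✓.


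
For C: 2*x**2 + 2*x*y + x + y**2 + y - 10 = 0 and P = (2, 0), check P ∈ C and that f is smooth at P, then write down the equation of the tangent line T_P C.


Tangent line at P: 9*x + 5*y - 18 = 0.

Step 1: f(2, 0) = 0, so P lies on C.
Step 2: partial derivatives
  f_x(x, y) = 4*x + 2*y + 1, f_y(x, y) = 2*x + 2*y + 1.
  f_x(P) = 9, f_y(P) = 5 (gradient nonzero, so P is smooth).
Step 3: tangent line at P: 9·(x − 2) + 5·(y − 0) = 0.
Expanding: 9*x + 5*y - 18 = 0.


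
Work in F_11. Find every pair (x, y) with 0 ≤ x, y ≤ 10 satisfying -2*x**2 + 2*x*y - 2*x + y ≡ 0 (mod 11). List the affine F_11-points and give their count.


Affine F_11-points: {(0, 0), (1, 5), (2, 9), (3, 5), (4, 2), (6, 9), (7, 6), (8, 2), (9, 6), (10, 0)}; count = 10.

For each of the 121 pairs (x, y) ∈ F_11², evaluate f(x, y) mod 11. Record the zeros.
  x = 0: [0↦0, 1↦1, 2↦2, 3↦3, 4↦4, 5↦5, 6↦6, 7↦7, 8↦8, 9↦9, 10↦10]  zeros at y ∈ {0}
  x = 1: [0↦7, 1↦10, 2↦2, 3↦5, 4↦8, 5↦0, 6↦3, 7↦6, 8↦9, 9↦1, 10↦4]  zeros at y ∈ {5}
  x = 2: [0↦10, 1↦4, 2↦9, 3↦3, 4↦8, 5↦2, 6↦7, 7↦1, 8↦6, 9↦0, 10↦5]  zeros at y ∈ {9}
  x = 3: [0↦9, 1↦5, 2↦1, 3↦8, 4↦4, 5↦0, 6↦7, 7↦3, 8↦10, 9↦6, 10↦2]  zeros at y ∈ {5}
  x = 4: [0↦4, 1↦2, 2↦0, 3↦9, 4↦7, 5↦5, 6↦3, 7↦1, 8↦10, 9↦8, 10↦6]  zeros at y ∈ {2}
  x = 5: [0↦6, 1↦6, 2↦6, 3↦6, 4↦6, 5↦6, 6↦6, 7↦6, 8↦6, 9↦6, 10↦6]  zeros at y ∈ ∅
  x = 6: [0↦4, 1↦6, 2↦8, 3↦10, 4↦1, 5↦3, 6↦5, 7↦7, 8↦9, 9↦0, 10↦2]  zeros at y ∈ {9}
  x = 7: [0↦9, 1↦2, 2↦6, 3↦10, 4↦3, 5↦7, 6↦0, 7↦4, 8↦8, 9↦1, 10↦5]  zeros at y ∈ {6}
  x = 8: [0↦10, 1↦5, 2↦0, 3↦6, 4↦1, 5↦7, 6↦2, 7↦8, 8↦3, 9↦9, 10↦4]  zeros at y ∈ {2}
  x = 9: [0↦7, 1↦4, 2↦1, 3↦9, 4↦6, 5↦3, 6↦0, 7↦8, 8↦5, 9↦2, 10↦10]  zeros at y ∈ {6}
  x = 10: [0↦0, 1↦10, 2↦9, 3↦8, 4↦7, 5↦6, 6↦5, 7↦4, 8↦3, 9↦2, 10↦1]  zeros at y ∈ {0}
Collecting zeros: affine points = {(0, 0), (1, 5), (2, 9), (3, 5), (4, 2), (6, 9), (7, 6), (8, 2), (9, 6), (10, 0)}.
Total count |C(F_11)_aff| = 10.


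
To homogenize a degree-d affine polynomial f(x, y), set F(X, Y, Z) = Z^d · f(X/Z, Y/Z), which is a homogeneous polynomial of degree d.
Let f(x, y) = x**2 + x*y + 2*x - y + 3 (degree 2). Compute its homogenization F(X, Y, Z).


F(X, Y, Z) = X**2 + X*Y + 2*X*Z - Y*Z + 3*Z**2

deg(f) = 2.
Substitute x = X/Z, y = Y/Z into f, then multiply by Z^2.
  monomial 1·x^2·y^0 ↦ 1·X^2·Y^0·Z^0.
  monomial 1·x^1·y^1 ↦ 1·X^1·Y^1·Z^0.
  monomial 2·x^1·y^0 ↦ 2·X^1·Y^0·Z^1.
  monomial -1·x^0·y^1 ↦ -1·X^0·Y^1·Z^1.
  monomial 3·x^0·y^0 ↦ 3·X^0·Y^0·Z^2.
Collecting: F(X, Y, Z) = X**2 + X*Y + 2*X*Z - Y*Z + 3*Z**2.


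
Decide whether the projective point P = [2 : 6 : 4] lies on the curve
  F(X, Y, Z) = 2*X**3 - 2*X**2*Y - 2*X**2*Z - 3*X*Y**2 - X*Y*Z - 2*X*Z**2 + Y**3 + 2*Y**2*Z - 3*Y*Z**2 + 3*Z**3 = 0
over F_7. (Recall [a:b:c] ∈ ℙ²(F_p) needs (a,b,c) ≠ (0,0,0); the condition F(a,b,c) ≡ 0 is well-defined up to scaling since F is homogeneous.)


F(2,6,4) ≡ 2 (mod 7); P is NOT on the curve.

Evaluate F(2, 6, 4) term-by-term (mod 7).
  2*X**3 ↦ 2·8·1·1 = 16
  -2*X**2*Y ↦ -2·4·6·1 = -48
  -2*X**2*Z ↦ -2·4·1·4 = -32
  -3*X*Y**2 ↦ -3·2·36·1 = -216
  -X*Y*Z ↦ -1·2·6·4 = -48
  -2*X*Z**2 ↦ -2·2·1·16 = -64
  Y**3 ↦ 1·1·216·1 = 216
  2*Y**2*Z ↦ 2·1·36·4 = 288
  -3*Y*Z**2 ↦ -3·1·6·16 = -288
  3*Z**3 ↦ 3·1·1·64 = 192
Sum: F(2, 6, 4) = (16) + (-48) + (-32) + (-216) + (-48) + (-64) + (216) + (288) + (-288) + (192) = 16.
Reducing mod 7: 16 ≡ 2 (mod 7).
Since F(a, b, c) ≡ 2 ≠ 0 (mod 7), P does NOT lie on the curve.


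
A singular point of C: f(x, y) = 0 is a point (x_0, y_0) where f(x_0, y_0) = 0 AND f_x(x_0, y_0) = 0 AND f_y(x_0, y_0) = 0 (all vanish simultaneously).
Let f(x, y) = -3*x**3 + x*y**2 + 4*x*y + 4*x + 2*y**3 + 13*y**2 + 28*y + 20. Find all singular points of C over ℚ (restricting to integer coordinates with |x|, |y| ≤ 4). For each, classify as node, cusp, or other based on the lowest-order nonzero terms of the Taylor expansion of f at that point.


Singular points: {(0, -2)}; classification: cusp.

Compute partial derivatives:
  f_x = -9*x**2 + y**2 + 4*y + 4.
  f_y = 2*x*y + 4*x + 6*y**2 + 26*y + 28.
Scan x_0 ∈ {−4, ..., 4}. For each x_0, f_y(x_0, y) is a polynomial in y; find its integer roots y ∈ {−4, ..., 4}, then test f_x and f at those candidates.
  x = -4: f_y(-4, y) = 6*y**2 + 18*y + 12; vanishes at y ∈ {-2, -1}. (-4, -2): f_x = -144 ≠ 0; (-4, -1): f_x = -143 ≠ 0.
  x = -3: f_y(-3, y) = 6*y**2 + 20*y + 16; vanishes at y ∈ {-2}. (-3, -2): f_x = -81 ≠ 0.
  x = -2: f_y(-2, y) = 6*y**2 + 22*y + 20; vanishes at y ∈ {-2}. (-2, -2): f_x = -36 ≠ 0.
  x = -1: f_y(-1, y) = 6*y**2 + 24*y + 24; vanishes at y ∈ {-2}. (-1, -2): f_x = -9 ≠ 0.
  x = 0: f_y(0, y) = 6*y**2 + 26*y + 28; vanishes at y ∈ {-2}. (0, -2): f_x = 0, f = 0 — SINGULAR.
  x = 1: f_y(1, y) = 6*y**2 + 28*y + 32; vanishes at y ∈ {-2}. (1, -2): f_x = -9 ≠ 0.
  x = 2: f_y(2, y) = 6*y**2 + 30*y + 36; vanishes at y ∈ {-3, -2}. (2, -3): f_x = -35 ≠ 0; (2, -2): f_x = -36 ≠ 0.
  x = 3: f_y(3, y) = 6*y**2 + 32*y + 40; vanishes at y ∈ {-2}. (3, -2): f_x = -81 ≠ 0.
  x = 4: f_y(4, y) = 6*y**2 + 34*y + 44; vanishes at y ∈ {-2}. (4, -2): f_x = -144 ≠ 0.
Only singular point on the grid: (0, -2).
Classify: substitute x = 0 + u, y = -2 + v and expand: f = -3*u**3 + u*v**2 + 2*v**3 + v**2.
No constant or linear terms (consistent with a singular point). Quadratic part: v**2. Cubic part: -3*u**3 + u*v**2 + 2*v**3.
The quadratic part v**2 is a perfect square, so there is a single (double) tangent line v = 0, i.e. y = -2. Restricting the cubic part to that line (v = 0) leaves -3*u**3 ≠ 0, so f is not divisible by v and the branch is v² ≈ 3*u**3 to lowest order — this is a cusp.
Classification: cusp.


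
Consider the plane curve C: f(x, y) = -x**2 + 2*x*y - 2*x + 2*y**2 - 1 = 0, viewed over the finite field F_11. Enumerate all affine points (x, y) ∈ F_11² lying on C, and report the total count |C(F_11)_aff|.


Affine F_11-points: {(1, 1), (1, 9), (2, 10), (4, 9), (5, 7), (5, 10), (7, 7), (7, 8), (10, 0), (10, 1)}; count = 10.

For each of the 121 pairs (x, y) ∈ F_11², evaluate f(x, y) mod 11. Record the zeros.
  x = 0: [0↦10, 1↦1, 2↦7, 3↦6, 4↦9, 5↦5, 6↦5, 7↦9, 8↦6, 9↦7, 10↦1]  zeros at y ∈ ∅
  x = 1: [0↦7, 1↦0, 2↦8, 3↦9, 4↦3, 5↦1, 6↦3, 7↦9, 8↦8, 9↦0, 10↦7]  zeros at y ∈ {1, 9}
  x = 2: [0↦2, 1↦8, 2↦7, 3↦10, 4↦6, 5↦6, 6↦10, 7↦7, 8↦8, 9↦2, 10↦0]  zeros at y ∈ {10}
  x = 3: [0↦6, 1↦3, 2↦4, 3↦9, 4↦7, 5↦9, 6↦4, 7↦3, 8↦6, 9↦2, 10↦2]  zeros at y ∈ ∅
  x = 4: [0↦8, 1↦7, 2↦10, 3↦6, 4↦6, 5↦10, 6↦7, 7↦8, 8↦2, 9↦0, 10↦2]  zeros at y ∈ {9}
  x = 5: [0↦8, 1↦9, 2↦3, 3↦1, 4↦3, 5↦9, 6↦8, 7↦0, 8↦7, 9↦7, 10↦0]  zeros at y ∈ {7, 10}
  x = 6: [0↦6, 1↦9, 2↦5, 3↦5, 4↦9, 5↦6, 6↦7, 7↦1, 8↦10, 9↦1, 10↦7]  zeros at y ∈ ∅
  x = 7: [0↦2, 1↦7, 2↦5, 3↦7, 4↦2, 5↦1, 6↦4, 7↦0, 8↦0, 9↦4, 10↦1]  zeros at y ∈ {7, 8}
  x = 8: [0↦7, 1↦3, 2↦3, 3↦7, 4↦4, 5↦5, 6↦10, 7↦8, 8↦10, 9↦5, 10↦4]  zeros at y ∈ ∅
  x = 9: [0↦10, 1↦8, 2↦10, 3↦5, 4↦4, 5↦7, 6↦3, 7↦3, 8↦7, 9↦4, 10↦5]  zeros at y ∈ ∅
  x = 10: [0↦0, 1↦0, 2↦4, 3↦1, 4↦2, 5↦7, 6↦5, 7↦7, 8↦2, 9↦1, 10↦4]  zeros at y ∈ {0, 1}
Collecting zeros: affine points = {(1, 1), (1, 9), (2, 10), (4, 9), (5, 7), (5, 10), (7, 7), (7, 8), (10, 0), (10, 1)}.
Total count |C(F_11)_aff| = 10.


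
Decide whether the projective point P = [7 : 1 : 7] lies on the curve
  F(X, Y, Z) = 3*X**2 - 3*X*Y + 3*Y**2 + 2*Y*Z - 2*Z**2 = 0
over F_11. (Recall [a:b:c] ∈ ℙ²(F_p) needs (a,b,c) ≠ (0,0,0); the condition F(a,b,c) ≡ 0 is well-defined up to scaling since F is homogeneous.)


F(7,1,7) ≡ 1 (mod 11); P is NOT on the curve.

Evaluate F(7, 1, 7) term-by-term (mod 11).
  3*X**2 ↦ 3·49·1·1 = 147
  -3*X*Y ↦ -3·7·1·1 = -21
  3*Y**2 ↦ 3·1·1·1 = 3
  2*Y*Z ↦ 2·1·1·7 = 14
  -2*Z**2 ↦ -2·1·1·49 = -98
Sum: F(7, 1, 7) = (147) + (-21) + (3) + (14) + (-98) = 45.
Reducing mod 11: 45 ≡ 1 (mod 11).
Since F(a, b, c) ≡ 1 ≠ 0 (mod 11), P does NOT lie on the curve.


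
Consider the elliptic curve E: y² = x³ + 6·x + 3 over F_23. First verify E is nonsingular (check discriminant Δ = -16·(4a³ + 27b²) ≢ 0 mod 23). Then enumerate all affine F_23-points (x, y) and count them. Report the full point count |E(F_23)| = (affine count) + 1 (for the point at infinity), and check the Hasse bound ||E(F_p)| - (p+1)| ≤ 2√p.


Affine points = {(0, 7), (0, 16), (2, 0), (3, 5), (3, 18), (6, 5), (6, 18), (9, 2), (9, 21), (12, 3), (12, 20), (13, 1), (13, 22), (14, 5), (14, 18), (15, 8), (15, 15), (16, 3), (16, 20), (17, 2), (17, 21), (18, 3), (18, 20), (20, 2), (20, 21), (21, 11), (21, 12)}; affine count = 27; |E(F_23)| = 28.

Discriminant check: Δ ∝ 4a³ + 27b² = 4·6³ + 27·3² = 4·216 + 27·9 ≡ 3 (mod 23). Nonzero ⇒ E is nonsingular.
For each x ∈ F_23, compute rhs = x³ + 6·x + 3 mod 23, then count y ∈ F_23 with y² ≡ rhs.
  x = 0: rhs = 3, matching y values: 7, 16 (2 points).
  x = 1: rhs = 10, matching y values: none (0 points).
  x = 2: rhs = 0, matching y values: 0 (1 points).
  x = 3: rhs = 2, matching y values: 5, 18 (2 points).
  x = 4: rhs = 22, matching y values: none (0 points).
  x = 5: rhs = 20, matching y values: none (0 points).
  x = 6: rhs = 2, matching y values: 5, 18 (2 points).
  x = 7: rhs = 20, matching y values: none (0 points).
  x = 8: rhs = 11, matching y values: none (0 points).
  x = 9: rhs = 4, matching y values: 2, 21 (2 points).
  x = 10: rhs = 5, matching y values: none (0 points).
  x = 11: rhs = 20, matching y values: none (0 points).
  x = 12: rhs = 9, matching y values: 3, 20 (2 points).
  x = 13: rhs = 1, matching y values: 1, 22 (2 points).
  x = 14: rhs = 2, matching y values: 5, 18 (2 points).
  x = 15: rhs = 18, matching y values: 8, 15 (2 points).
  x = 16: rhs = 9, matching y values: 3, 20 (2 points).
  x = 17: rhs = 4, matching y values: 2, 21 (2 points).
  x = 18: rhs = 9, matching y values: 3, 20 (2 points).
  x = 19: rhs = 7, matching y values: none (0 points).
  x = 20: rhs = 4, matching y values: 2, 21 (2 points).
  x = 21: rhs = 6, matching y values: 11, 12 (2 points).
  x = 22: rhs = 19, matching y values: none (0 points).
Total affine count: 27.
Full point count |E(F_23)| = 27 + 1 = 28.
Hasse bound: |28 − (23+1)| = |4| = 4 ≤ 2√23 ≈ 9.5917 ✓.


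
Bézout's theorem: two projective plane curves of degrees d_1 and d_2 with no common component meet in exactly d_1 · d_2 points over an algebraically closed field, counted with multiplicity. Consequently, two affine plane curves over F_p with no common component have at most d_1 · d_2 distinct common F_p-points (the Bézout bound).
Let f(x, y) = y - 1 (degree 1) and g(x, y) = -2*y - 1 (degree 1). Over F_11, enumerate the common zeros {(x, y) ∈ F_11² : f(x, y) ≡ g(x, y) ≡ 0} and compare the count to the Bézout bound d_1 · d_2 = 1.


Common zeros: ∅; count = 0; Bézout bound = 1.

deg(f) = 1, deg(g) = 1, so Bézout bound = 1.
Scan x ∈ F_11. For each x, list the y ∈ F_11 with f(x, y) ≡ 0 and those with g(x, y) ≡ 0 (mod 11); the common zeros in that column are the intersection.
  x = 0: f ≡ 0 at y ∈ {1}; g ≡ 0 at y ∈ {5}; common: ∅.
  x = 1: f ≡ 0 at y ∈ {1}; g ≡ 0 at y ∈ {5}; common: ∅.
  x = 2: f ≡ 0 at y ∈ {1}; g ≡ 0 at y ∈ {5}; common: ∅.
  x = 3: f ≡ 0 at y ∈ {1}; g ≡ 0 at y ∈ {5}; common: ∅.
  x = 4: f ≡ 0 at y ∈ {1}; g ≡ 0 at y ∈ {5}; common: ∅.
  x = 5: f ≡ 0 at y ∈ {1}; g ≡ 0 at y ∈ {5}; common: ∅.
  x = 6: f ≡ 0 at y ∈ {1}; g ≡ 0 at y ∈ {5}; common: ∅.
  x = 7: f ≡ 0 at y ∈ {1}; g ≡ 0 at y ∈ {5}; common: ∅.
  x = 8: f ≡ 0 at y ∈ {1}; g ≡ 0 at y ∈ {5}; common: ∅.
  x = 9: f ≡ 0 at y ∈ {1}; g ≡ 0 at y ∈ {5}; common: ∅.
  x = 10: f ≡ 0 at y ∈ {1}; g ≡ 0 at y ∈ {5}; common: ∅.
Collecting: common zeros = ∅, so the count is 0.
Comparison with the Bézout bound: 0 ≤ 1 = deg(f)·deg(g), as expected for curves with no common component (the affine F_11-count falls short of the bound because intersections may lie at infinity, over extension fields, or carry multiplicity).


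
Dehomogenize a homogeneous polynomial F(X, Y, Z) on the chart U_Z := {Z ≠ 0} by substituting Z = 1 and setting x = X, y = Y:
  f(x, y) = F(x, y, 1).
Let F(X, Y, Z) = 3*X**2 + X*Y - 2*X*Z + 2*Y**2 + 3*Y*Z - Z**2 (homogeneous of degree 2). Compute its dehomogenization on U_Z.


f(x, y) = 3*x**2 + x*y - 2*x + 2*y**2 + 3*y - 1

On U_Z we set Z = 1. Each monomial c·X^i·Y^j·Z^k in F becomes c·x^i·y^j·1^k = c·x^i·y^j.
Substituting Z = 1: F(X, Y, 1) = 3*x**2 + x*y - 2*x + 2*y**2 + 3*y - 1.
Note: deg(f) ≤ deg(F) = 2; strict inequality happens when F is divisible by Z (lost terms).


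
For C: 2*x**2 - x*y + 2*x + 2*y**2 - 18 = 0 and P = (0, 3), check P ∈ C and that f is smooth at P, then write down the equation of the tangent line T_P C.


Tangent line at P: -x + 12*y - 36 = 0.

Step 1: f(0, 3) = 0, so P lies on C.
Step 2: partial derivatives
  f_x(x, y) = 4*x - y + 2, f_y(x, y) = -x + 4*y.
  f_x(P) = -1, f_y(P) = 12 (gradient nonzero, so P is smooth).
Step 3: tangent line at P: -1·(x − 0) + 12·(y − 3) = 0.
Expanding: -x + 12*y - 36 = 0.


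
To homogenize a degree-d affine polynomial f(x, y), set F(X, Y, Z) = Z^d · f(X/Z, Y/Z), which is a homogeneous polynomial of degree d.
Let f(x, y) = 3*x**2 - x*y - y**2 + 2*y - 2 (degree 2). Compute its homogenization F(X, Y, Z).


F(X, Y, Z) = 3*X**2 - X*Y - Y**2 + 2*Y*Z - 2*Z**2

deg(f) = 2.
Substitute x = X/Z, y = Y/Z into f, then multiply by Z^2.
  monomial 3·x^2·y^0 ↦ 3·X^2·Y^0·Z^0.
  monomial -1·x^1·y^1 ↦ -1·X^1·Y^1·Z^0.
  monomial -1·x^0·y^2 ↦ -1·X^0·Y^2·Z^0.
  monomial 2·x^0·y^1 ↦ 2·X^0·Y^1·Z^1.
  monomial -2·x^0·y^0 ↦ -2·X^0·Y^0·Z^2.
Collecting: F(X, Y, Z) = 3*X**2 - X*Y - Y**2 + 2*Y*Z - 2*Z**2.


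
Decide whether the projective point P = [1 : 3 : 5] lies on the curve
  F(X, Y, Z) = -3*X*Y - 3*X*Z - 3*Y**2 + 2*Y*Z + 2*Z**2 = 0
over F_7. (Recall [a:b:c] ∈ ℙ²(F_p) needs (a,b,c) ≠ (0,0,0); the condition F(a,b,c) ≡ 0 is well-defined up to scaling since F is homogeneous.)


F(1,3,5) ≡ 1 (mod 7); P is NOT on the curve.

Evaluate F(1, 3, 5) term-by-term (mod 7).
  -3*X*Y ↦ -3·1·3·1 = -9
  -3*X*Z ↦ -3·1·1·5 = -15
  -3*Y**2 ↦ -3·1·9·1 = -27
  2*Y*Z ↦ 2·1·3·5 = 30
  2*Z**2 ↦ 2·1·1·25 = 50
Sum: F(1, 3, 5) = (-9) + (-15) + (-27) + (30) + (50) = 29.
Reducing mod 7: 29 ≡ 1 (mod 7).
Since F(a, b, c) ≡ 1 ≠ 0 (mod 7), P does NOT lie on the curve.


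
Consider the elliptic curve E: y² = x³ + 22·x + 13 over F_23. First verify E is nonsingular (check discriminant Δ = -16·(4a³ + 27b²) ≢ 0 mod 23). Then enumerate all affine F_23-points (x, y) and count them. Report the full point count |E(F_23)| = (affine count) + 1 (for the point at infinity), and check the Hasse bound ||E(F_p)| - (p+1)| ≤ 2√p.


Affine points = {(0, 6), (0, 17), (1, 6), (1, 17), (4, 2), (4, 21), (5, 8), (5, 15), (6, 4), (6, 19), (7, 2), (7, 21), (12, 2), (12, 21), (13, 9), (13, 14), (14, 11), (14, 12), (18, 10), (18, 13), (20, 9), (20, 14), (22, 6), (22, 17)}; affine count = 24; |E(F_23)| = 25.

Discriminant check: Δ ∝ 4a³ + 27b² = 4·22³ + 27·13² = 4·10648 + 27·169 ≡ 5 (mod 23). Nonzero ⇒ E is nonsingular.
For each x ∈ F_23, compute rhs = x³ + 22·x + 13 mod 23, then count y ∈ F_23 with y² ≡ rhs.
  x = 0: rhs = 13, matching y values: 6, 17 (2 points).
  x = 1: rhs = 13, matching y values: 6, 17 (2 points).
  x = 2: rhs = 19, matching y values: none (0 points).
  x = 3: rhs = 14, matching y values: none (0 points).
  x = 4: rhs = 4, matching y values: 2, 21 (2 points).
  x = 5: rhs = 18, matching y values: 8, 15 (2 points).
  x = 6: rhs = 16, matching y values: 4, 19 (2 points).
  x = 7: rhs = 4, matching y values: 2, 21 (2 points).
  x = 8: rhs = 11, matching y values: none (0 points).
  x = 9: rhs = 20, matching y values: none (0 points).
  x = 10: rhs = 14, matching y values: none (0 points).
  x = 11: rhs = 22, matching y values: none (0 points).
  x = 12: rhs = 4, matching y values: 2, 21 (2 points).
  x = 13: rhs = 12, matching y values: 9, 14 (2 points).
  x = 14: rhs = 6, matching y values: 11, 12 (2 points).
  x = 15: rhs = 15, matching y values: none (0 points).
  x = 16: rhs = 22, matching y values: none (0 points).
  x = 17: rhs = 10, matching y values: none (0 points).
  x = 18: rhs = 8, matching y values: 10, 13 (2 points).
  x = 19: rhs = 22, matching y values: none (0 points).
  x = 20: rhs = 12, matching y values: 9, 14 (2 points).
  x = 21: rhs = 7, matching y values: none (0 points).
  x = 22: rhs = 13, matching y values: 6, 17 (2 points).
Total affine count: 24.
Full point count |E(F_23)| = 24 + 1 = 25.
Hasse bound: |25 − (23+1)| = |1| = 1 ≤ 2√23 ≈ 9.5917 ✓.


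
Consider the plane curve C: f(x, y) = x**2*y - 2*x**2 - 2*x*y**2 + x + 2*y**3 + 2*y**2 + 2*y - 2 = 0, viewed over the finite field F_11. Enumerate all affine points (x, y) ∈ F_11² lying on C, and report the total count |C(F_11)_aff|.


Affine F_11-points: {(0, 5), (0, 8), (1, 7), (1, 8), (2, 9), (3, 7), (9, 5), (10, 2), (10, 9)}; count = 9.

For each of the 121 pairs (x, y) ∈ F_11², evaluate f(x, y) mod 11. Record the zeros.
  x = 0: [0↦9, 1↦4, 2↦4, 3↦10, 4↦1, 5↦0, 6↦8, 7↦4, 8↦0, 9↦8, 10↦7]  zeros at y ∈ {5, 8}
  x = 1: [0↦8, 1↦2, 2↦8, 3↦5, 4↦5, 5↦9, 6↦7, 7↦0, 8↦0, 9↦8, 10↦3]  zeros at y ∈ {7, 8}
  x = 2: [0↦3, 1↦9, 2↦1, 3↦2, 4↦2, 5↦2, 6↦3, 7↦6, 8↦1, 9↦0, 10↦4]  zeros at y ∈ {9}
  x = 3: [0↦5, 1↦3, 2↦5, 3↦1, 4↦3, 5↦1, 6↦7, 7↦0, 8↦3, 9↦6, 10↦10]  zeros at y ∈ {7}
  x = 4: [0↦3, 1↦6, 2↦9, 3↦2, 4↦8, 5↦6, 6↦8, 7↦4, 8↦6, 9↦4, 10↦10]  zeros at y ∈ ∅
  x = 5: [0↦8, 1↦7, 2↦2, 3↦5, 4↦6, 5↦6, 6↦6, 7↦7, 8↦10, 9↦5, 10↦4]  zeros at y ∈ ∅
  x = 6: [0↦9, 1↦6, 2↦6, 3↦10, 4↦8, 5↦1, 6↦1, 7↦9, 8↦4, 9↦9, 10↦3]  zeros at y ∈ ∅
  x = 7: [0↦6, 1↦3, 2↦10, 3↦6, 4↦3, 5↦2, 6↦4, 7↦10, 8↦10, 9↦5, 10↦7]  zeros at y ∈ ∅
  x = 8: [0↦10, 1↦9, 2↦3, 3↦4, 4↦2, 5↦9, 6↦4, 7↦10, 8↦6, 9↦4, 10↦5]  zeros at y ∈ ∅
  x = 9: [0↦10, 1↦2, 2↦7, 3↦4, 4↦5, 5↦0, 6↦1, 7↦9, 8↦3, 9↦6, 10↦8]  zeros at y ∈ {5}
  x = 10: [0↦6, 1↦4, 2↦0, 3↦6, 4↦1, 5↦8, 6↦6, 7↦7, 8↦1, 9↦0, 10↦5]  zeros at y ∈ {2, 9}
Collecting zeros: affine points = {(0, 5), (0, 8), (1, 7), (1, 8), (2, 9), (3, 7), (9, 5), (10, 2), (10, 9)}.
Total count |C(F_11)_aff| = 9.


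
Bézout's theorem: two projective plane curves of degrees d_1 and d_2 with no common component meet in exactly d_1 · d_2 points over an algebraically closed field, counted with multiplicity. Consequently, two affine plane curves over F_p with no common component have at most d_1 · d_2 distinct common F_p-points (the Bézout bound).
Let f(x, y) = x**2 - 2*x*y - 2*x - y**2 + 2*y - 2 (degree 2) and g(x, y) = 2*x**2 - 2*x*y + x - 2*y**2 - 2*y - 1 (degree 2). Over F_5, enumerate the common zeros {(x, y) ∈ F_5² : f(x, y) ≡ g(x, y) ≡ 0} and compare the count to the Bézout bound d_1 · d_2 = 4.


Common zeros: {(0, 3)}; count = 1; Bézout bound = 4.

deg(f) = 2, deg(g) = 2, so Bézout bound = 4.
Scan x ∈ F_5. For each x, list the y ∈ F_5 with f(x, y) ≡ 0 and those with g(x, y) ≡ 0 (mod 5); the common zeros in that column are the intersection.
  x = 0: f ≡ 0 at y ∈ {3, 4}; g ≡ 0 at y ∈ {1, 3}; common: {3}.
  x = 1: f ≡ 0 at y ∈ ∅; g ≡ 0 at y ∈ ∅; common: ∅.
  x = 2: f ≡ 0 at y ∈ {1, 2}; g ≡ 0 at y ∈ ∅; common: ∅.
  x = 3: f ≡ 0 at y ∈ {3}; g ≡ 0 at y ∈ {0, 1}; common: ∅.
  x = 4: f ≡ 0 at y ∈ {2}; g ≡ 0 at y ∈ {0}; common: ∅.
Collecting: common zeros = {(0, 3)}, so the count is 1.
Comparison with the Bézout bound: 1 ≤ 4 = deg(f)·deg(g), as expected for curves with no common component (the affine F_5-count falls short of the bound because intersections may lie at infinity, over extension fields, or carry multiplicity).


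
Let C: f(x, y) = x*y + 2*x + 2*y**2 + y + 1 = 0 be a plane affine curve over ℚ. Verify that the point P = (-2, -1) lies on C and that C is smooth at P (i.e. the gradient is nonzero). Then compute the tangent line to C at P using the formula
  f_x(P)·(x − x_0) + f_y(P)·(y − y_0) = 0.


Tangent line at P: x - 5*y - 3 = 0.

Step 1: f(-2, -1) = 0, so P lies on C.
Step 2: partial derivatives
  f_x(x, y) = y + 2, f_y(x, y) = x + 4*y + 1.
  f_x(P) = 1, f_y(P) = -5 (gradient nonzero, so P is smooth).
Step 3: tangent line at P: 1·(x − -2) + -5·(y − -1) = 0.
Expanding: x - 5*y - 3 = 0.


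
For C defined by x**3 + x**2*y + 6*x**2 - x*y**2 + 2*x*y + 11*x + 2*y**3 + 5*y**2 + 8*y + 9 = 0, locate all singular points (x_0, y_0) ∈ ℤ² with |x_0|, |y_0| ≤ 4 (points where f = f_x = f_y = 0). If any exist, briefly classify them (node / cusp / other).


Singular points: {(-2, -1)}; classification: node.

Compute partial derivatives:
  f_x = 3*x**2 + 2*x*y + 12*x - y**2 + 2*y + 11.
  f_y = x**2 - 2*x*y + 2*x + 6*y**2 + 10*y + 8.
Scan x_0 ∈ {−4, ..., 4}. For each x_0, f_y(x_0, y) is a polynomial in y; find its integer roots y ∈ {−4, ..., 4}, then test f_x and f at those candidates.
  x = -4: f_y(-4, y) = 6*y**2 + 18*y + 16; no integer root y with |y| ≤ 4.
  x = -3: f_y(-3, y) = 6*y**2 + 16*y + 11; no integer root y with |y| ≤ 4.
  x = -2: f_y(-2, y) = 6*y**2 + 14*y + 8; vanishes at y ∈ {-1}. (-2, -1): f_x = 0, f = 0 — SINGULAR.
  x = -1: f_y(-1, y) = 6*y**2 + 12*y + 7; no integer root y with |y| ≤ 4.
  x = 0: f_y(0, y) = 6*y**2 + 10*y + 8; no integer root y with |y| ≤ 4.
  x = 1: f_y(1, y) = 6*y**2 + 8*y + 11; no integer root y with |y| ≤ 4.
  x = 2: f_y(2, y) = 6*y**2 + 6*y + 16; no integer root y with |y| ≤ 4.
  x = 3: f_y(3, y) = 6*y**2 + 4*y + 23; no integer root y with |y| ≤ 4.
  x = 4: f_y(4, y) = 6*y**2 + 2*y + 32; no integer root y with |y| ≤ 4.
Only singular point on the grid: (-2, -1).
Classify: substitute x = -2 + u, y = -1 + v and expand: f = u**3 + u**2*v - u**2 - u*v**2 + 2*v**3 + v**2.
No constant or linear terms (consistent with a singular point). Quadratic part: -u**2 + v**2. Cubic part: u**3 + u**2*v - u*v**2 + 2*v**3.
The quadratic part v**2 - u**2 = (v − u)(v + u) splits into two distinct linear factors, so there are two distinct tangent lines y − -1 = ±(x − -2) — this is a node (ordinary double point).
Classification: node.


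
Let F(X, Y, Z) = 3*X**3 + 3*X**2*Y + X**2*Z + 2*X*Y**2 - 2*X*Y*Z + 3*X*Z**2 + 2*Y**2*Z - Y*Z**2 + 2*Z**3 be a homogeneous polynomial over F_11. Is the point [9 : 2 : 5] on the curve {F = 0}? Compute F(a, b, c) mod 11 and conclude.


F(9,2,5) ≡ 2 (mod 11); P is NOT on the curve.

Evaluate F(9, 2, 5) term-by-term (mod 11).
  3*X**3 ↦ 3·729·1·1 = 2187
  3*X**2*Y ↦ 3·81·2·1 = 486
  X**2*Z ↦ 1·81·1·5 = 405
  2*X*Y**2 ↦ 2·9·4·1 = 72
  -2*X*Y*Z ↦ -2·9·2·5 = -180
  3*X*Z**2 ↦ 3·9·1·25 = 675
  2*Y**2*Z ↦ 2·1·4·5 = 40
  -Y*Z**2 ↦ -1·1·2·25 = -50
  2*Z**3 ↦ 2·1·1·125 = 250
Sum: F(9, 2, 5) = (2187) + (486) + (405) + (72) + (-180) + (675) + (40) + (-50) + (250) = 3885.
Reducing mod 11: 3885 ≡ 2 (mod 11).
Since F(a, b, c) ≡ 2 ≠ 0 (mod 11), P does NOT lie on the curve.


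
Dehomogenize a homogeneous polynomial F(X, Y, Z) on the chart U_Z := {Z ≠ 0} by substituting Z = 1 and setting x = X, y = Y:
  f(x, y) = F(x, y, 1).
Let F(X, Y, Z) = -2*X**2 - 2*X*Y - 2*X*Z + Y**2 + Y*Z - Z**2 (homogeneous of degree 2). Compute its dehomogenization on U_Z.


f(x, y) = -2*x**2 - 2*x*y - 2*x + y**2 + y - 1

On U_Z we set Z = 1. Each monomial c·X^i·Y^j·Z^k in F becomes c·x^i·y^j·1^k = c·x^i·y^j.
Substituting Z = 1: F(X, Y, 1) = -2*x**2 - 2*x*y - 2*x + y**2 + y - 1.
Note: deg(f) ≤ deg(F) = 2; strict inequality happens when F is divisible by Z (lost terms).


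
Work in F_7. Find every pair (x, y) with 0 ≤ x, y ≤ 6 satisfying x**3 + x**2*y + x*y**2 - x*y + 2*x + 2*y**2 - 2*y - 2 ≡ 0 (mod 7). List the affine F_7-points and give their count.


Affine F_7-points: {(2, 1), (2, 6), (4, 0), (4, 3), (5, 0)}; count = 5.

For each of the 49 pairs (x, y) ∈ F_7², evaluate f(x, y) mod 7. Record the zeros.
  x = 0: [0↦5, 1↦5, 2↦2, 3↦3, 4↦1, 5↦3, 6↦2]  zeros at y ∈ ∅
  x = 1: [0↦1, 1↦2, 2↦2, 3↦1, 4↦6, 5↦3, 6↦6]  zeros at y ∈ ∅
  x = 2: [0↦3, 1↦0, 2↦5, 3↦4, 4↦4, 5↦5, 6↦0]  zeros at y ∈ {1, 6}
  x = 3: [0↦3, 1↦5, 2↦3, 3↦4, 4↦1, 5↦1, 6↦4]  zeros at y ∈ ∅
  x = 4: [0↦0, 1↦2, 2↦2, 3↦0, 4↦3, 5↦4, 6↦3]  zeros at y ∈ {0, 3}
  x = 5: [0↦0, 1↦4, 2↦1, 3↦5, 4↦2, 5↦6, 6↦3]  zeros at y ∈ {0}
  x = 6: [0↦2, 1↦3, 2↦6, 3↦4, 4↦4, 5↦6, 6↦3]  zeros at y ∈ ∅
Collecting zeros: affine points = {(2, 1), (2, 6), (4, 0), (4, 3), (5, 0)}.
Total count |C(F_7)_aff| = 5.


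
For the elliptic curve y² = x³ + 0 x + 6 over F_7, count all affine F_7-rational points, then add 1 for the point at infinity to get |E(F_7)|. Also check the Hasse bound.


Affine points = {(1, 0), (2, 0), (4, 0)}; affine count = 3; |E(F_7)| = 4.

Discriminant check: Δ ∝ 4a³ + 27b² = 4·0³ + 27·6² = 4·0 + 27·36 ≡ 6 (mod 7). Nonzero ⇒ E is nonsingular.
For each x ∈ F_7, compute rhs = x³ + 0·x + 6 mod 7, then count y ∈ F_7 with y² ≡ rhs.
  x = 0: rhs = 6, matching y values: none (0 points).
  x = 1: rhs = 0, matching y values: 0 (1 points).
  x = 2: rhs = 0, matching y values: 0 (1 points).
  x = 3: rhs = 5, matching y values: none (0 points).
  x = 4: rhs = 0, matching y values: 0 (1 points).
  x = 5: rhs = 5, matching y values: none (0 points).
  x = 6: rhs = 5, matching y values: none (0 points).
Total affine count: 3.
Full point count |E(F_7)| = 3 + 1 = 4.
Hasse bound: |4 − (7+1)| = |-4| = 4 ≤ 2√7 ≈ 5.2915 ✓.


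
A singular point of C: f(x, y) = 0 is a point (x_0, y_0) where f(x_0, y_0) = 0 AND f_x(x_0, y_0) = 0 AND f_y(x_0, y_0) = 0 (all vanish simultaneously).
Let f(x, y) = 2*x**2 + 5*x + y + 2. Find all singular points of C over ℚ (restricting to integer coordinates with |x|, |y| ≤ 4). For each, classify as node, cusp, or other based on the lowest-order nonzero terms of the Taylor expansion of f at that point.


No singular points in the scanned grid; C is smooth there.

Compute partial derivatives:
  f_x = 4*x + 5.
  f_y = 1.
f_y = 1 is a nonzero constant, so f_y never vanishes: no point (x, y) can satisfy f = f_x = f_y = 0. In particular no (x, y) ∈ {−4, ..., 4}² is singular; the curve is smooth.


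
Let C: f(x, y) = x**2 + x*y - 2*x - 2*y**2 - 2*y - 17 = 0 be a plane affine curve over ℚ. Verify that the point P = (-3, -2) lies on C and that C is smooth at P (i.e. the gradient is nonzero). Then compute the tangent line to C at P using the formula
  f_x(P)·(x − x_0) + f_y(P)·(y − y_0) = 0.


Tangent line at P: -10*x + 3*y - 24 = 0.

Step 1: f(-3, -2) = 0, so P lies on C.
Step 2: partial derivatives
  f_x(x, y) = 2*x + y - 2, f_y(x, y) = x - 4*y - 2.
  f_x(P) = -10, f_y(P) = 3 (gradient nonzero, so P is smooth).
Step 3: tangent line at P: -10·(x − -3) + 3·(y − -2) = 0.
Expanding: -10*x + 3*y - 24 = 0.


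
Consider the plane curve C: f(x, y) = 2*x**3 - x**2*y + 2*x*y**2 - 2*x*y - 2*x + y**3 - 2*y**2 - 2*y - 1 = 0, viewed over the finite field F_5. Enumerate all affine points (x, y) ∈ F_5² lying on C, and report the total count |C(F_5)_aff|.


Affine F_5-points: {(0, 2), (1, 1), (3, 1), (4, 1), (4, 4)}; count = 5.

For each of the 25 pairs (x, y) ∈ F_5², evaluate f(x, y) mod 5. Record the zeros.
  x = 0: [0↦4, 1↦1, 2↦0, 3↦2, 4↦3]  zeros at y ∈ {2}
  x = 1: [0↦4, 1↦0, 2↦2, 3↦1, 4↦3]  zeros at y ∈ {1}
  x = 2: [0↦1, 1↦4, 2↦2, 3↦1, 4↦2]  zeros at y ∈ ∅
  x = 3: [0↦2, 1↦0, 2↦2, 3↦4, 4↦2]  zeros at y ∈ {1}
  x = 4: [0↦4, 1↦0, 2↦4, 3↦2, 4↦0]  zeros at y ∈ {1, 4}
Collecting zeros: affine points = {(0, 2), (1, 1), (3, 1), (4, 1), (4, 4)}.
Total count |C(F_5)_aff| = 5.


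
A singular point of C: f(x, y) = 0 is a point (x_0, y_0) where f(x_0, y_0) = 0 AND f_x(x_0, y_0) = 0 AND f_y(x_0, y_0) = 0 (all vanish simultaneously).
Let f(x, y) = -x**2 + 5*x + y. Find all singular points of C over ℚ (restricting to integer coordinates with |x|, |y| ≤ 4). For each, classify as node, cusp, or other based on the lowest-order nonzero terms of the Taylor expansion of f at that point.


No singular points in the scanned grid; C is smooth there.

Compute partial derivatives:
  f_x = 5 - 2*x.
  f_y = 1.
f_y = 1 is a nonzero constant, so f_y never vanishes: no point (x, y) can satisfy f = f_x = f_y = 0. In particular no (x, y) ∈ {−4, ..., 4}² is singular; the curve is smooth.


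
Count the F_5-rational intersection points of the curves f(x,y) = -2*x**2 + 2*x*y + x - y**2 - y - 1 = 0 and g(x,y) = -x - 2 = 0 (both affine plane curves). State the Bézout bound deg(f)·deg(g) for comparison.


Common zeros: {(3, 2), (3, 3)}; count = 2; Bézout bound = 2.

deg(f) = 2, deg(g) = 1, so Bézout bound = 2.
Scan x ∈ F_5. For each x, list the y ∈ F_5 with f(x, y) ≡ 0 and those with g(x, y) ≡ 0 (mod 5); the common zeros in that column are the intersection.
  x = 0: f ≡ 0 at y ∈ ∅; g ≡ 0 at y ∈ ∅; common: ∅.
  x = 1: f ≡ 0 at y ∈ ∅; g ≡ 0 at y ∈ ∅; common: ∅.
  x = 2: f ≡ 0 at y ∈ {1, 2}; g ≡ 0 at y ∈ ∅; common: ∅.
  x = 3: f ≡ 0 at y ∈ {2, 3}; g ≡ 0 at y ∈ {0, 1, 2, 3, 4}; common: {2, 3}.
  x = 4: f ≡ 0 at y ∈ ∅; g ≡ 0 at y ∈ ∅; common: ∅.
Collecting: common zeros = {(3, 2), (3, 3)}, so the count is 2.
Comparison with the Bézout bound: 2 ≤ 2 = deg(f)·deg(g), as expected for curves with no common component (the bound is attained).


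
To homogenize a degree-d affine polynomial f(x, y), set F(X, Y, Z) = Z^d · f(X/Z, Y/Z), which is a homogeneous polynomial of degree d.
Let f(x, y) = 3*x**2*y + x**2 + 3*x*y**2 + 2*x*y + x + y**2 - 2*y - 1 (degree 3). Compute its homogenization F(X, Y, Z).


F(X, Y, Z) = 3*X**2*Y + X**2*Z + 3*X*Y**2 + 2*X*Y*Z + X*Z**2 + Y**2*Z - 2*Y*Z**2 - Z**3

deg(f) = 3.
Substitute x = X/Z, y = Y/Z into f, then multiply by Z^3.
  monomial 3·x^2·y^1 ↦ 3·X^2·Y^1·Z^0.
  monomial 1·x^2·y^0 ↦ 1·X^2·Y^0·Z^1.
  monomial 3·x^1·y^2 ↦ 3·X^1·Y^2·Z^0.
  monomial 2·x^1·y^1 ↦ 2·X^1·Y^1·Z^1.
  monomial 1·x^1·y^0 ↦ 1·X^1·Y^0·Z^2.
  monomial 1·x^0·y^2 ↦ 1·X^0·Y^2·Z^1.
  monomial -2·x^0·y^1 ↦ -2·X^0·Y^1·Z^2.
  monomial -1·x^0·y^0 ↦ -1·X^0·Y^0·Z^3.
Collecting: F(X, Y, Z) = 3*X**2*Y + X**2*Z + 3*X*Y**2 + 2*X*Y*Z + X*Z**2 + Y**2*Z - 2*Y*Z**2 - Z**3.


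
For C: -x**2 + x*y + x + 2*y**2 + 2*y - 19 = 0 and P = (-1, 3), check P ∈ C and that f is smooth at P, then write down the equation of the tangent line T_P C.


Tangent line at P: 6*x + 13*y - 33 = 0.

Step 1: f(-1, 3) = 0, so P lies on C.
Step 2: partial derivatives
  f_x(x, y) = -2*x + y + 1, f_y(x, y) = x + 4*y + 2.
  f_x(P) = 6, f_y(P) = 13 (gradient nonzero, so P is smooth).
Step 3: tangent line at P: 6·(x − -1) + 13·(y − 3) = 0.
Expanding: 6*x + 13*y - 33 = 0.
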